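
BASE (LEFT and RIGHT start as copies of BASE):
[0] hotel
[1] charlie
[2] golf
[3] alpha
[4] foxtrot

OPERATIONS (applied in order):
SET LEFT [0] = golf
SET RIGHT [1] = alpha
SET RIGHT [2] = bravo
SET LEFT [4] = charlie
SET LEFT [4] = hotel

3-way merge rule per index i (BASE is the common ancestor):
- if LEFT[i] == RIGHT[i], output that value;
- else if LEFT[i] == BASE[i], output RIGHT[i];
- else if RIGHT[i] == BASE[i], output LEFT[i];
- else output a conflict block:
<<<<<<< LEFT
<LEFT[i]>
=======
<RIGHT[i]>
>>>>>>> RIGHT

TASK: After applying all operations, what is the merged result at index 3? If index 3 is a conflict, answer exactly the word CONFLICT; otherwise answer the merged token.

Answer: alpha

Derivation:
Final LEFT:  [golf, charlie, golf, alpha, hotel]
Final RIGHT: [hotel, alpha, bravo, alpha, foxtrot]
i=0: L=golf, R=hotel=BASE -> take LEFT -> golf
i=1: L=charlie=BASE, R=alpha -> take RIGHT -> alpha
i=2: L=golf=BASE, R=bravo -> take RIGHT -> bravo
i=3: L=alpha R=alpha -> agree -> alpha
i=4: L=hotel, R=foxtrot=BASE -> take LEFT -> hotel
Index 3 -> alpha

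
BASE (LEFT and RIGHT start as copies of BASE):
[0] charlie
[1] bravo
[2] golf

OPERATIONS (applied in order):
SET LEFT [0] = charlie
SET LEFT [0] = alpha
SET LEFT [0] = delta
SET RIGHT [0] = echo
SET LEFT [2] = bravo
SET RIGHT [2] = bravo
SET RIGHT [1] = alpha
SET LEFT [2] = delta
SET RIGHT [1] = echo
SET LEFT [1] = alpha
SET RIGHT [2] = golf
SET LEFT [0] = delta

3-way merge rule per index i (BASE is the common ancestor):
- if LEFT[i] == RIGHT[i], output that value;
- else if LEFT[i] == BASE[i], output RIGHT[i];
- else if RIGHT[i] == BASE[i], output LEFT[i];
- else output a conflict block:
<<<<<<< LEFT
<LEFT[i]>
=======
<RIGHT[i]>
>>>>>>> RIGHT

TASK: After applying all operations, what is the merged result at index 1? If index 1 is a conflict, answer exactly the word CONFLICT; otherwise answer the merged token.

Final LEFT:  [delta, alpha, delta]
Final RIGHT: [echo, echo, golf]
i=0: BASE=charlie L=delta R=echo all differ -> CONFLICT
i=1: BASE=bravo L=alpha R=echo all differ -> CONFLICT
i=2: L=delta, R=golf=BASE -> take LEFT -> delta
Index 1 -> CONFLICT

Answer: CONFLICT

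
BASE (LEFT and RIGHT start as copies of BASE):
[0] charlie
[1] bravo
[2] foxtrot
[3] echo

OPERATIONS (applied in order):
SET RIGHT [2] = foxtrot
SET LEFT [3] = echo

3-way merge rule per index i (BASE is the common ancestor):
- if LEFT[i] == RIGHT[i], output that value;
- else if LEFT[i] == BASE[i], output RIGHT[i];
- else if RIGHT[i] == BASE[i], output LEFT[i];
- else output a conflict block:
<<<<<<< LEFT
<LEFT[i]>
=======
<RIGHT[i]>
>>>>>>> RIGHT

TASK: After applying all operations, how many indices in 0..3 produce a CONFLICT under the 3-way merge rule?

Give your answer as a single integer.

Final LEFT:  [charlie, bravo, foxtrot, echo]
Final RIGHT: [charlie, bravo, foxtrot, echo]
i=0: L=charlie R=charlie -> agree -> charlie
i=1: L=bravo R=bravo -> agree -> bravo
i=2: L=foxtrot R=foxtrot -> agree -> foxtrot
i=3: L=echo R=echo -> agree -> echo
Conflict count: 0

Answer: 0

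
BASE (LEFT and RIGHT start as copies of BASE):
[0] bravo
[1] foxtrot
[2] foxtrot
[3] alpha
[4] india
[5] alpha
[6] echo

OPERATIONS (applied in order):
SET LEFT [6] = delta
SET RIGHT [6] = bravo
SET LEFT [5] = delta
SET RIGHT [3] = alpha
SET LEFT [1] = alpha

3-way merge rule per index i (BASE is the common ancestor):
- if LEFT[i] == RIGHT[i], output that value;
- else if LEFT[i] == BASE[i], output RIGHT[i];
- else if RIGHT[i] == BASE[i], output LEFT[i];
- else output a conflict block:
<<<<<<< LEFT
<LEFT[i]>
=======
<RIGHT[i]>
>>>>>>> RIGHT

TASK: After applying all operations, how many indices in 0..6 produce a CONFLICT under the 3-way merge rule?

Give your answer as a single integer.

Final LEFT:  [bravo, alpha, foxtrot, alpha, india, delta, delta]
Final RIGHT: [bravo, foxtrot, foxtrot, alpha, india, alpha, bravo]
i=0: L=bravo R=bravo -> agree -> bravo
i=1: L=alpha, R=foxtrot=BASE -> take LEFT -> alpha
i=2: L=foxtrot R=foxtrot -> agree -> foxtrot
i=3: L=alpha R=alpha -> agree -> alpha
i=4: L=india R=india -> agree -> india
i=5: L=delta, R=alpha=BASE -> take LEFT -> delta
i=6: BASE=echo L=delta R=bravo all differ -> CONFLICT
Conflict count: 1

Answer: 1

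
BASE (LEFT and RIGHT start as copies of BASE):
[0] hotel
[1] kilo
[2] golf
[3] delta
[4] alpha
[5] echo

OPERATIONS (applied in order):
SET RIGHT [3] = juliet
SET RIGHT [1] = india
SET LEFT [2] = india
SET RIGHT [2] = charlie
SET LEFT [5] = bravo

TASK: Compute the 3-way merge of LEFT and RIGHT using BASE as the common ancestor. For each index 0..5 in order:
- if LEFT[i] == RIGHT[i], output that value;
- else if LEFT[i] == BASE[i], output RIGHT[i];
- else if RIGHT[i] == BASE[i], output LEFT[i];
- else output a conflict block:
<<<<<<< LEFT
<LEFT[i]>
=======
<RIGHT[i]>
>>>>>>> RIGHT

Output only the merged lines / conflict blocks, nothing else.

Answer: hotel
india
<<<<<<< LEFT
india
=======
charlie
>>>>>>> RIGHT
juliet
alpha
bravo

Derivation:
Final LEFT:  [hotel, kilo, india, delta, alpha, bravo]
Final RIGHT: [hotel, india, charlie, juliet, alpha, echo]
i=0: L=hotel R=hotel -> agree -> hotel
i=1: L=kilo=BASE, R=india -> take RIGHT -> india
i=2: BASE=golf L=india R=charlie all differ -> CONFLICT
i=3: L=delta=BASE, R=juliet -> take RIGHT -> juliet
i=4: L=alpha R=alpha -> agree -> alpha
i=5: L=bravo, R=echo=BASE -> take LEFT -> bravo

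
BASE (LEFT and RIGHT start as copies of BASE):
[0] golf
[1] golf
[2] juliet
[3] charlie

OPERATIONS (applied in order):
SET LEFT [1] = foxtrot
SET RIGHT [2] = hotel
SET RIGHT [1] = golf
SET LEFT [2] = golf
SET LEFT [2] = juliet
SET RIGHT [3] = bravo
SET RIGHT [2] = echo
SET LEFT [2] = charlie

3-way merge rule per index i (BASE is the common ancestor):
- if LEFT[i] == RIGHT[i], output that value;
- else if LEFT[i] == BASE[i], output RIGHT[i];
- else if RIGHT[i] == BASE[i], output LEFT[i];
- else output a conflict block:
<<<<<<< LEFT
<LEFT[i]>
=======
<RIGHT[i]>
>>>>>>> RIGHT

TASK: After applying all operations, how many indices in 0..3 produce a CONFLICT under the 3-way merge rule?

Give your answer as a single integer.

Final LEFT:  [golf, foxtrot, charlie, charlie]
Final RIGHT: [golf, golf, echo, bravo]
i=0: L=golf R=golf -> agree -> golf
i=1: L=foxtrot, R=golf=BASE -> take LEFT -> foxtrot
i=2: BASE=juliet L=charlie R=echo all differ -> CONFLICT
i=3: L=charlie=BASE, R=bravo -> take RIGHT -> bravo
Conflict count: 1

Answer: 1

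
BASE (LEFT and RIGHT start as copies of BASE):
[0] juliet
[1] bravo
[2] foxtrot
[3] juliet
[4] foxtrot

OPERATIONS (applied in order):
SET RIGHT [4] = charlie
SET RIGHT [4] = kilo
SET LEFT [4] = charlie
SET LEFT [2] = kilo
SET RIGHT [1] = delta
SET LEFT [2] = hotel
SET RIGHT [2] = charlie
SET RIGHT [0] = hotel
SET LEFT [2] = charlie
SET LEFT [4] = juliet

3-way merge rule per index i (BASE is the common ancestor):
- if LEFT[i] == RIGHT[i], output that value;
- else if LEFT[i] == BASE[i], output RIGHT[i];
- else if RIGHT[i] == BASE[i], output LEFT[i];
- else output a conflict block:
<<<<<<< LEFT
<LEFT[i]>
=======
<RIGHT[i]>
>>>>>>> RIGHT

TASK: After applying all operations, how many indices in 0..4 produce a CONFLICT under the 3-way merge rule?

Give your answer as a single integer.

Final LEFT:  [juliet, bravo, charlie, juliet, juliet]
Final RIGHT: [hotel, delta, charlie, juliet, kilo]
i=0: L=juliet=BASE, R=hotel -> take RIGHT -> hotel
i=1: L=bravo=BASE, R=delta -> take RIGHT -> delta
i=2: L=charlie R=charlie -> agree -> charlie
i=3: L=juliet R=juliet -> agree -> juliet
i=4: BASE=foxtrot L=juliet R=kilo all differ -> CONFLICT
Conflict count: 1

Answer: 1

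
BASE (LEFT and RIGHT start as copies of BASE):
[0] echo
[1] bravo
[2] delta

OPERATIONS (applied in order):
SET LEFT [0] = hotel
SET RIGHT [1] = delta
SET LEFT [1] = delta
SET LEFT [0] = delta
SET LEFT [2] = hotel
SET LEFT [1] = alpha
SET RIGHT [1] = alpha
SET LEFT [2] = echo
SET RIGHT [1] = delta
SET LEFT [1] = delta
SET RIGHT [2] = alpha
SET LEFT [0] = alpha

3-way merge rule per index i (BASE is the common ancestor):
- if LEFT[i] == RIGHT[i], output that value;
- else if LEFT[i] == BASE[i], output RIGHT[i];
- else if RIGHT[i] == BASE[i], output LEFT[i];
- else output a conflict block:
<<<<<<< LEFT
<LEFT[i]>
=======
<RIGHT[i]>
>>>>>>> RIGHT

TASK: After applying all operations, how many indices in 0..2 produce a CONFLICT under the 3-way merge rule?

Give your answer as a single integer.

Answer: 1

Derivation:
Final LEFT:  [alpha, delta, echo]
Final RIGHT: [echo, delta, alpha]
i=0: L=alpha, R=echo=BASE -> take LEFT -> alpha
i=1: L=delta R=delta -> agree -> delta
i=2: BASE=delta L=echo R=alpha all differ -> CONFLICT
Conflict count: 1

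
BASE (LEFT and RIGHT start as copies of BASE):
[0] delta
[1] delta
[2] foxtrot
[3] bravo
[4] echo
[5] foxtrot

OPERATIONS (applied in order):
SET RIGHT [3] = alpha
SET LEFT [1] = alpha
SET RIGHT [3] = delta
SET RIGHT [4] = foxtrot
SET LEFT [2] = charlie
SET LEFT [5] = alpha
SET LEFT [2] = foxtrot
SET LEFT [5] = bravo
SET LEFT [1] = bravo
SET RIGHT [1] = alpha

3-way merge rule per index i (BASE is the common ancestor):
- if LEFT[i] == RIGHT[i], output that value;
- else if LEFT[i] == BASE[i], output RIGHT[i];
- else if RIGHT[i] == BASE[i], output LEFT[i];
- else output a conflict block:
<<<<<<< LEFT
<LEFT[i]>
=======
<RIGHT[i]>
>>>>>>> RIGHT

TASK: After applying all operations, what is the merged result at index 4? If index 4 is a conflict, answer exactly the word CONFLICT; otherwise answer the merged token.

Final LEFT:  [delta, bravo, foxtrot, bravo, echo, bravo]
Final RIGHT: [delta, alpha, foxtrot, delta, foxtrot, foxtrot]
i=0: L=delta R=delta -> agree -> delta
i=1: BASE=delta L=bravo R=alpha all differ -> CONFLICT
i=2: L=foxtrot R=foxtrot -> agree -> foxtrot
i=3: L=bravo=BASE, R=delta -> take RIGHT -> delta
i=4: L=echo=BASE, R=foxtrot -> take RIGHT -> foxtrot
i=5: L=bravo, R=foxtrot=BASE -> take LEFT -> bravo
Index 4 -> foxtrot

Answer: foxtrot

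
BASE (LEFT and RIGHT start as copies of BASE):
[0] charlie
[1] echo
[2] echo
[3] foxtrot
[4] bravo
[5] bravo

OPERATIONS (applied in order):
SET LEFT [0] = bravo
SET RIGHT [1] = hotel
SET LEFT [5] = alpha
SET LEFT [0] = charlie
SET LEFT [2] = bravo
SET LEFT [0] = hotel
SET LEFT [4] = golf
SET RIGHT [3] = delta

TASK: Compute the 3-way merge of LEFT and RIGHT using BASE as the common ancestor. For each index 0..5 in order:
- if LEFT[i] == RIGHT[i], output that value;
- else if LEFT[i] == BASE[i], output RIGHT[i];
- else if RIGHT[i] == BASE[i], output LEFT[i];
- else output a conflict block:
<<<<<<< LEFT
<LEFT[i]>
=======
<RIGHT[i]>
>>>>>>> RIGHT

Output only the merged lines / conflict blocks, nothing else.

Answer: hotel
hotel
bravo
delta
golf
alpha

Derivation:
Final LEFT:  [hotel, echo, bravo, foxtrot, golf, alpha]
Final RIGHT: [charlie, hotel, echo, delta, bravo, bravo]
i=0: L=hotel, R=charlie=BASE -> take LEFT -> hotel
i=1: L=echo=BASE, R=hotel -> take RIGHT -> hotel
i=2: L=bravo, R=echo=BASE -> take LEFT -> bravo
i=3: L=foxtrot=BASE, R=delta -> take RIGHT -> delta
i=4: L=golf, R=bravo=BASE -> take LEFT -> golf
i=5: L=alpha, R=bravo=BASE -> take LEFT -> alpha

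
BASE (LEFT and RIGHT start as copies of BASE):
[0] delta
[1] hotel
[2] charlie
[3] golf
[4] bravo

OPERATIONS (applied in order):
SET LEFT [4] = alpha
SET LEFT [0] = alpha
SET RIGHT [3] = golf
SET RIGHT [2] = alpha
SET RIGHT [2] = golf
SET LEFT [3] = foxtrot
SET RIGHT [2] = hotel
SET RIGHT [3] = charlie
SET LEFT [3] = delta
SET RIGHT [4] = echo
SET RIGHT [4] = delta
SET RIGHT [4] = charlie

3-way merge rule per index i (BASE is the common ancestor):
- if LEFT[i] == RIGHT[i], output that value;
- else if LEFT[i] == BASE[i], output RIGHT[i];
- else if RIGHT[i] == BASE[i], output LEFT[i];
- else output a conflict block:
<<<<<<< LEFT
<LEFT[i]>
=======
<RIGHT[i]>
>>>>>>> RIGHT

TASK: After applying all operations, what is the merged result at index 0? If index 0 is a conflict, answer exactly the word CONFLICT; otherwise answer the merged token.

Answer: alpha

Derivation:
Final LEFT:  [alpha, hotel, charlie, delta, alpha]
Final RIGHT: [delta, hotel, hotel, charlie, charlie]
i=0: L=alpha, R=delta=BASE -> take LEFT -> alpha
i=1: L=hotel R=hotel -> agree -> hotel
i=2: L=charlie=BASE, R=hotel -> take RIGHT -> hotel
i=3: BASE=golf L=delta R=charlie all differ -> CONFLICT
i=4: BASE=bravo L=alpha R=charlie all differ -> CONFLICT
Index 0 -> alpha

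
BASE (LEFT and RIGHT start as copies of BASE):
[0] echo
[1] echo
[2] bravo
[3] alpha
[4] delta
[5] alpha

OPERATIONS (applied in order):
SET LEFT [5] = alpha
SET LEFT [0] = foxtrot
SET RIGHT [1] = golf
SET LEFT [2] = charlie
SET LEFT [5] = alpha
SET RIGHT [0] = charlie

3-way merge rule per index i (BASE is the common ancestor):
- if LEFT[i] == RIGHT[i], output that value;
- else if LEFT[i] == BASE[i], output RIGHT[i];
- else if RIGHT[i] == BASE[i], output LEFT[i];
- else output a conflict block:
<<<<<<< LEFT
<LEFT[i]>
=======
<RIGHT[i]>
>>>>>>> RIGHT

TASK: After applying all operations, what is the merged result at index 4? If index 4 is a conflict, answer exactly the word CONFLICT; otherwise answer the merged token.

Answer: delta

Derivation:
Final LEFT:  [foxtrot, echo, charlie, alpha, delta, alpha]
Final RIGHT: [charlie, golf, bravo, alpha, delta, alpha]
i=0: BASE=echo L=foxtrot R=charlie all differ -> CONFLICT
i=1: L=echo=BASE, R=golf -> take RIGHT -> golf
i=2: L=charlie, R=bravo=BASE -> take LEFT -> charlie
i=3: L=alpha R=alpha -> agree -> alpha
i=4: L=delta R=delta -> agree -> delta
i=5: L=alpha R=alpha -> agree -> alpha
Index 4 -> delta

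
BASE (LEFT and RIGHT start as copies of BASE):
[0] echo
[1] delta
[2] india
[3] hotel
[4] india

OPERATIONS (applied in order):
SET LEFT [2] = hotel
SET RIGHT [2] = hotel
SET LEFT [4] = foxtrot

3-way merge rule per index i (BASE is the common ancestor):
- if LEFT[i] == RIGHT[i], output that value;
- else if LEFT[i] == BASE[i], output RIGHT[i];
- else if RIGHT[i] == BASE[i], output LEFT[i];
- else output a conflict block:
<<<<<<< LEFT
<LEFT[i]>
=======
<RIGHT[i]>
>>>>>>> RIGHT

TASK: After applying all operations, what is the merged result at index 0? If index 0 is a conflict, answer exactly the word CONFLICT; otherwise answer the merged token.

Answer: echo

Derivation:
Final LEFT:  [echo, delta, hotel, hotel, foxtrot]
Final RIGHT: [echo, delta, hotel, hotel, india]
i=0: L=echo R=echo -> agree -> echo
i=1: L=delta R=delta -> agree -> delta
i=2: L=hotel R=hotel -> agree -> hotel
i=3: L=hotel R=hotel -> agree -> hotel
i=4: L=foxtrot, R=india=BASE -> take LEFT -> foxtrot
Index 0 -> echo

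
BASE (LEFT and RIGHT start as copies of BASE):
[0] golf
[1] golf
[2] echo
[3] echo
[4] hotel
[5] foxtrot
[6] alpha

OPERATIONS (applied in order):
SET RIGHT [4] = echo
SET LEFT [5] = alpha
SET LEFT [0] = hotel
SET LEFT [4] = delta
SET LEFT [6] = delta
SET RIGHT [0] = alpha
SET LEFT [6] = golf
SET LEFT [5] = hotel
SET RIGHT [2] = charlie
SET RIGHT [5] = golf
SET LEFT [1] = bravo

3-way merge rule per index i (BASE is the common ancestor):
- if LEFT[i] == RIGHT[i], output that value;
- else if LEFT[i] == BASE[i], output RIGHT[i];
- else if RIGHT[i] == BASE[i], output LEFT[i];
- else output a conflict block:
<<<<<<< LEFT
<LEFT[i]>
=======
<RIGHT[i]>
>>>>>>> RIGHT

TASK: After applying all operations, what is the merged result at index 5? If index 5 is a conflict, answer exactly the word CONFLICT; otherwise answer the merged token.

Answer: CONFLICT

Derivation:
Final LEFT:  [hotel, bravo, echo, echo, delta, hotel, golf]
Final RIGHT: [alpha, golf, charlie, echo, echo, golf, alpha]
i=0: BASE=golf L=hotel R=alpha all differ -> CONFLICT
i=1: L=bravo, R=golf=BASE -> take LEFT -> bravo
i=2: L=echo=BASE, R=charlie -> take RIGHT -> charlie
i=3: L=echo R=echo -> agree -> echo
i=4: BASE=hotel L=delta R=echo all differ -> CONFLICT
i=5: BASE=foxtrot L=hotel R=golf all differ -> CONFLICT
i=6: L=golf, R=alpha=BASE -> take LEFT -> golf
Index 5 -> CONFLICT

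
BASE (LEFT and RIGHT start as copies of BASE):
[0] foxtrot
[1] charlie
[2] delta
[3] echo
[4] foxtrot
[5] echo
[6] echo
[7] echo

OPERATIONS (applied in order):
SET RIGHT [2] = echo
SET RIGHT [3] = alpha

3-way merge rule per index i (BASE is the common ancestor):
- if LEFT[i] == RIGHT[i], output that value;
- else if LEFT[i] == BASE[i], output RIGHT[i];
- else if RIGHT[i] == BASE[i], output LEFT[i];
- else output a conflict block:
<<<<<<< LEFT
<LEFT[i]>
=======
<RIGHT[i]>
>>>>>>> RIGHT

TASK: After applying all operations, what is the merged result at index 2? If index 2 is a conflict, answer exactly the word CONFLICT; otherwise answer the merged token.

Final LEFT:  [foxtrot, charlie, delta, echo, foxtrot, echo, echo, echo]
Final RIGHT: [foxtrot, charlie, echo, alpha, foxtrot, echo, echo, echo]
i=0: L=foxtrot R=foxtrot -> agree -> foxtrot
i=1: L=charlie R=charlie -> agree -> charlie
i=2: L=delta=BASE, R=echo -> take RIGHT -> echo
i=3: L=echo=BASE, R=alpha -> take RIGHT -> alpha
i=4: L=foxtrot R=foxtrot -> agree -> foxtrot
i=5: L=echo R=echo -> agree -> echo
i=6: L=echo R=echo -> agree -> echo
i=7: L=echo R=echo -> agree -> echo
Index 2 -> echo

Answer: echo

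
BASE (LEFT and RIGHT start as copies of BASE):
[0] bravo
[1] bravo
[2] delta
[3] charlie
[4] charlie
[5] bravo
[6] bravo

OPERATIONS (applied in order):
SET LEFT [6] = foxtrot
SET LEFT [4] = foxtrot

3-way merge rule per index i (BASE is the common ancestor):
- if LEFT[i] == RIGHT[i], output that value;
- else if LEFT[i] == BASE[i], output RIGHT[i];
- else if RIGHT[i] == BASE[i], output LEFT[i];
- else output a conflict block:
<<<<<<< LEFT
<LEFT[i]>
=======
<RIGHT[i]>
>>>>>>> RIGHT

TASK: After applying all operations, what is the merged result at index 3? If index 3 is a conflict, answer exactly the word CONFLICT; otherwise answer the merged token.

Final LEFT:  [bravo, bravo, delta, charlie, foxtrot, bravo, foxtrot]
Final RIGHT: [bravo, bravo, delta, charlie, charlie, bravo, bravo]
i=0: L=bravo R=bravo -> agree -> bravo
i=1: L=bravo R=bravo -> agree -> bravo
i=2: L=delta R=delta -> agree -> delta
i=3: L=charlie R=charlie -> agree -> charlie
i=4: L=foxtrot, R=charlie=BASE -> take LEFT -> foxtrot
i=5: L=bravo R=bravo -> agree -> bravo
i=6: L=foxtrot, R=bravo=BASE -> take LEFT -> foxtrot
Index 3 -> charlie

Answer: charlie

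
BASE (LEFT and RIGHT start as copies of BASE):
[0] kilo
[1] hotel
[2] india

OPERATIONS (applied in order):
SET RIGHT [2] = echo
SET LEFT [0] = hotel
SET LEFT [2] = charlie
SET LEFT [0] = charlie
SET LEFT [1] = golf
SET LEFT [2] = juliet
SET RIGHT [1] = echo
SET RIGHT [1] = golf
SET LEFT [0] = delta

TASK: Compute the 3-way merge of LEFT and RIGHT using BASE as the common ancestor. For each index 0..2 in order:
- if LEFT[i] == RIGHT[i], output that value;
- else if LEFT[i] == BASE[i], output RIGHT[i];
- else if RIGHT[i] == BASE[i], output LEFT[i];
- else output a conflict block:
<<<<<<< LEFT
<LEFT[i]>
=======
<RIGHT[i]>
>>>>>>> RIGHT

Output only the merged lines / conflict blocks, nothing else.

Final LEFT:  [delta, golf, juliet]
Final RIGHT: [kilo, golf, echo]
i=0: L=delta, R=kilo=BASE -> take LEFT -> delta
i=1: L=golf R=golf -> agree -> golf
i=2: BASE=india L=juliet R=echo all differ -> CONFLICT

Answer: delta
golf
<<<<<<< LEFT
juliet
=======
echo
>>>>>>> RIGHT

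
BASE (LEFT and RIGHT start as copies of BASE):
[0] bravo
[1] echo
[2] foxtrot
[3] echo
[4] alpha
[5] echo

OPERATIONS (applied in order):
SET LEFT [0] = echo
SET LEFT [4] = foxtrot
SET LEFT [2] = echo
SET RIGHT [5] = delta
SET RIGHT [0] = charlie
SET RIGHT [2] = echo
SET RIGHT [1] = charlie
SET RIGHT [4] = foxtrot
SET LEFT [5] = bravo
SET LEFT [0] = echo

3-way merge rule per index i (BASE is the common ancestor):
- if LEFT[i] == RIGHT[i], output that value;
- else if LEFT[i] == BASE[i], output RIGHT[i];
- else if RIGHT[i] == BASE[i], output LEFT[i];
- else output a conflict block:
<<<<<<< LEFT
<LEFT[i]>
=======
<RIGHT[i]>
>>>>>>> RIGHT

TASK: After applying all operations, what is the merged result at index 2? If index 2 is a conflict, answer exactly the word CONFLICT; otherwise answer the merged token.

Final LEFT:  [echo, echo, echo, echo, foxtrot, bravo]
Final RIGHT: [charlie, charlie, echo, echo, foxtrot, delta]
i=0: BASE=bravo L=echo R=charlie all differ -> CONFLICT
i=1: L=echo=BASE, R=charlie -> take RIGHT -> charlie
i=2: L=echo R=echo -> agree -> echo
i=3: L=echo R=echo -> agree -> echo
i=4: L=foxtrot R=foxtrot -> agree -> foxtrot
i=5: BASE=echo L=bravo R=delta all differ -> CONFLICT
Index 2 -> echo

Answer: echo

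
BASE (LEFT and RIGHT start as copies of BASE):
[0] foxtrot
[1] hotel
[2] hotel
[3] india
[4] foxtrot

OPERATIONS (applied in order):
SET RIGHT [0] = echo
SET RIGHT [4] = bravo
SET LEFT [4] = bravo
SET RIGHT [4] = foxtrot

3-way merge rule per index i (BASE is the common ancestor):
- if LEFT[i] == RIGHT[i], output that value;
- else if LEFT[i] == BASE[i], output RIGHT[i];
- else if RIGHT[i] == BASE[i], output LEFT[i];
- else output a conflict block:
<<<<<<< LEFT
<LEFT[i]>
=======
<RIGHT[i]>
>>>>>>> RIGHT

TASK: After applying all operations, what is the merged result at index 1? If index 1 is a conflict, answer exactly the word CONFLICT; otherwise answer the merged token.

Answer: hotel

Derivation:
Final LEFT:  [foxtrot, hotel, hotel, india, bravo]
Final RIGHT: [echo, hotel, hotel, india, foxtrot]
i=0: L=foxtrot=BASE, R=echo -> take RIGHT -> echo
i=1: L=hotel R=hotel -> agree -> hotel
i=2: L=hotel R=hotel -> agree -> hotel
i=3: L=india R=india -> agree -> india
i=4: L=bravo, R=foxtrot=BASE -> take LEFT -> bravo
Index 1 -> hotel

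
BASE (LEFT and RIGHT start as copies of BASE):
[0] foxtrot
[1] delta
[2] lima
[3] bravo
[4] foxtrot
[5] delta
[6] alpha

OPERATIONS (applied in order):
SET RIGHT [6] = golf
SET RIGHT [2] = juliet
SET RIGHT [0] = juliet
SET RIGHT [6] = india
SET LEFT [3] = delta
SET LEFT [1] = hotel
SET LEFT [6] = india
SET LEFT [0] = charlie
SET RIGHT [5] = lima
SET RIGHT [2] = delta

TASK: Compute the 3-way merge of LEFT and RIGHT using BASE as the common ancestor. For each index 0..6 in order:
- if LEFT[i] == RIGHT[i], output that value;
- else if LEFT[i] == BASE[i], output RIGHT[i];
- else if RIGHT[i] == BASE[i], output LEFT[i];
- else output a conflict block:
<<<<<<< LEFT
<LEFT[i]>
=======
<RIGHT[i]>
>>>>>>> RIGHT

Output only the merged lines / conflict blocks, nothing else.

Answer: <<<<<<< LEFT
charlie
=======
juliet
>>>>>>> RIGHT
hotel
delta
delta
foxtrot
lima
india

Derivation:
Final LEFT:  [charlie, hotel, lima, delta, foxtrot, delta, india]
Final RIGHT: [juliet, delta, delta, bravo, foxtrot, lima, india]
i=0: BASE=foxtrot L=charlie R=juliet all differ -> CONFLICT
i=1: L=hotel, R=delta=BASE -> take LEFT -> hotel
i=2: L=lima=BASE, R=delta -> take RIGHT -> delta
i=3: L=delta, R=bravo=BASE -> take LEFT -> delta
i=4: L=foxtrot R=foxtrot -> agree -> foxtrot
i=5: L=delta=BASE, R=lima -> take RIGHT -> lima
i=6: L=india R=india -> agree -> india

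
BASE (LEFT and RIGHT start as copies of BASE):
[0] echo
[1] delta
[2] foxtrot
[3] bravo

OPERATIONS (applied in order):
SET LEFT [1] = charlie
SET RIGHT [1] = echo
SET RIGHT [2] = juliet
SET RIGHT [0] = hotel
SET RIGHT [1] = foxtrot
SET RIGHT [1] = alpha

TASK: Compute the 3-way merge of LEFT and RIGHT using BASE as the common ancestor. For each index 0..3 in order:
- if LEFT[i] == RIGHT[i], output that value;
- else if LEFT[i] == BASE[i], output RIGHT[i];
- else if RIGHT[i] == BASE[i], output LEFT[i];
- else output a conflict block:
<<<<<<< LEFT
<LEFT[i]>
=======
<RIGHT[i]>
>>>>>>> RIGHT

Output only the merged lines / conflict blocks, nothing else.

Answer: hotel
<<<<<<< LEFT
charlie
=======
alpha
>>>>>>> RIGHT
juliet
bravo

Derivation:
Final LEFT:  [echo, charlie, foxtrot, bravo]
Final RIGHT: [hotel, alpha, juliet, bravo]
i=0: L=echo=BASE, R=hotel -> take RIGHT -> hotel
i=1: BASE=delta L=charlie R=alpha all differ -> CONFLICT
i=2: L=foxtrot=BASE, R=juliet -> take RIGHT -> juliet
i=3: L=bravo R=bravo -> agree -> bravo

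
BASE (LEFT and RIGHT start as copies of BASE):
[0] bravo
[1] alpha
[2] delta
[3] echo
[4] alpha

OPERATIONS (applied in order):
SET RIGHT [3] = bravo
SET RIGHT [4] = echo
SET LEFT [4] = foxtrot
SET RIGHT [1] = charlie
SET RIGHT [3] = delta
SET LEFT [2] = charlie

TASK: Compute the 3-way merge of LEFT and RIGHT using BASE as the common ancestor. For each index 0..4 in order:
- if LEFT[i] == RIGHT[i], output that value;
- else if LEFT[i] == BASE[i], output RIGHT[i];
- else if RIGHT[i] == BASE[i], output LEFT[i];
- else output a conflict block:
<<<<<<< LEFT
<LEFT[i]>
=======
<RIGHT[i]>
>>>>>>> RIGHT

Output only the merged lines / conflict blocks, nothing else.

Final LEFT:  [bravo, alpha, charlie, echo, foxtrot]
Final RIGHT: [bravo, charlie, delta, delta, echo]
i=0: L=bravo R=bravo -> agree -> bravo
i=1: L=alpha=BASE, R=charlie -> take RIGHT -> charlie
i=2: L=charlie, R=delta=BASE -> take LEFT -> charlie
i=3: L=echo=BASE, R=delta -> take RIGHT -> delta
i=4: BASE=alpha L=foxtrot R=echo all differ -> CONFLICT

Answer: bravo
charlie
charlie
delta
<<<<<<< LEFT
foxtrot
=======
echo
>>>>>>> RIGHT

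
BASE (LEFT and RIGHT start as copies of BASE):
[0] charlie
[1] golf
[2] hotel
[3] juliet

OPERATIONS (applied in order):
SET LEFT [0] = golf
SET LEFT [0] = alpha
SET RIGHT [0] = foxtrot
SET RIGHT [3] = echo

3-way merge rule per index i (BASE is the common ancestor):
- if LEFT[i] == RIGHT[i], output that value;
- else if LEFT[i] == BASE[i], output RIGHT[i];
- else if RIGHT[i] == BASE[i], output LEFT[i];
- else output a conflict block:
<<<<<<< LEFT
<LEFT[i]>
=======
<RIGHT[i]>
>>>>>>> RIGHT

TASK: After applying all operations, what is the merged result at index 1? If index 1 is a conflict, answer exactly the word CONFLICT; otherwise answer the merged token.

Final LEFT:  [alpha, golf, hotel, juliet]
Final RIGHT: [foxtrot, golf, hotel, echo]
i=0: BASE=charlie L=alpha R=foxtrot all differ -> CONFLICT
i=1: L=golf R=golf -> agree -> golf
i=2: L=hotel R=hotel -> agree -> hotel
i=3: L=juliet=BASE, R=echo -> take RIGHT -> echo
Index 1 -> golf

Answer: golf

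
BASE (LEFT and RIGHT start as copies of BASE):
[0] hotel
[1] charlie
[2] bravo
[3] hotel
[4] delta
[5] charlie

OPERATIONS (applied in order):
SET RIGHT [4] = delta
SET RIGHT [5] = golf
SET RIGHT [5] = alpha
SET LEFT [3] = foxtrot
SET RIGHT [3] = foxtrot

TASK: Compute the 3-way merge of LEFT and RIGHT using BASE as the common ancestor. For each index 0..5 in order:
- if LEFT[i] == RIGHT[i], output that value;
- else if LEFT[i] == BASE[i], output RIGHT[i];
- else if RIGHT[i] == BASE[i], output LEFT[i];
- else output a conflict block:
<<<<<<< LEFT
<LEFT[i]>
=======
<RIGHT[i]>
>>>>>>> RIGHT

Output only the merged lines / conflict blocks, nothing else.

Answer: hotel
charlie
bravo
foxtrot
delta
alpha

Derivation:
Final LEFT:  [hotel, charlie, bravo, foxtrot, delta, charlie]
Final RIGHT: [hotel, charlie, bravo, foxtrot, delta, alpha]
i=0: L=hotel R=hotel -> agree -> hotel
i=1: L=charlie R=charlie -> agree -> charlie
i=2: L=bravo R=bravo -> agree -> bravo
i=3: L=foxtrot R=foxtrot -> agree -> foxtrot
i=4: L=delta R=delta -> agree -> delta
i=5: L=charlie=BASE, R=alpha -> take RIGHT -> alpha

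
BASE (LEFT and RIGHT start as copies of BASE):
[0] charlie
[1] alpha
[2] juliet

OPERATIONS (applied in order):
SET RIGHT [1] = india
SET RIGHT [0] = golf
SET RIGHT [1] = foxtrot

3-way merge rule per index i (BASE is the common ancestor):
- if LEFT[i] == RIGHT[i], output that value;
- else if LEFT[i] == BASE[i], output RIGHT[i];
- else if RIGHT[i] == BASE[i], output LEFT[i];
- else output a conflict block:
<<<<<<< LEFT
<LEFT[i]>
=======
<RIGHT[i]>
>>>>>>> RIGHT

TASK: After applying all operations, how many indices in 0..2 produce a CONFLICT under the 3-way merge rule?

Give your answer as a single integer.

Final LEFT:  [charlie, alpha, juliet]
Final RIGHT: [golf, foxtrot, juliet]
i=0: L=charlie=BASE, R=golf -> take RIGHT -> golf
i=1: L=alpha=BASE, R=foxtrot -> take RIGHT -> foxtrot
i=2: L=juliet R=juliet -> agree -> juliet
Conflict count: 0

Answer: 0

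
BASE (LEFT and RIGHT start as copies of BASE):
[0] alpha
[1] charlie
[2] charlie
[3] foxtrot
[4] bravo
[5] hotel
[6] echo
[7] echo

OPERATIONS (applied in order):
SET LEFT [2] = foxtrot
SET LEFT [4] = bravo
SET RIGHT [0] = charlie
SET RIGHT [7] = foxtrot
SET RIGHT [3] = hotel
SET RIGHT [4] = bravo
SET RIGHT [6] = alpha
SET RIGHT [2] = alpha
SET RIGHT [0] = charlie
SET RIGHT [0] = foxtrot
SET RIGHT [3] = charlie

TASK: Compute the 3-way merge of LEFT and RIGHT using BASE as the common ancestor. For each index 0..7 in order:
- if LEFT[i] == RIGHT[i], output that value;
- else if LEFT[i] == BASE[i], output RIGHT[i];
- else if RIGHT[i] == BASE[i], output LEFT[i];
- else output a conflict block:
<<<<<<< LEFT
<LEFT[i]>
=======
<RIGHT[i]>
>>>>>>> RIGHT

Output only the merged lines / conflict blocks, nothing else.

Final LEFT:  [alpha, charlie, foxtrot, foxtrot, bravo, hotel, echo, echo]
Final RIGHT: [foxtrot, charlie, alpha, charlie, bravo, hotel, alpha, foxtrot]
i=0: L=alpha=BASE, R=foxtrot -> take RIGHT -> foxtrot
i=1: L=charlie R=charlie -> agree -> charlie
i=2: BASE=charlie L=foxtrot R=alpha all differ -> CONFLICT
i=3: L=foxtrot=BASE, R=charlie -> take RIGHT -> charlie
i=4: L=bravo R=bravo -> agree -> bravo
i=5: L=hotel R=hotel -> agree -> hotel
i=6: L=echo=BASE, R=alpha -> take RIGHT -> alpha
i=7: L=echo=BASE, R=foxtrot -> take RIGHT -> foxtrot

Answer: foxtrot
charlie
<<<<<<< LEFT
foxtrot
=======
alpha
>>>>>>> RIGHT
charlie
bravo
hotel
alpha
foxtrot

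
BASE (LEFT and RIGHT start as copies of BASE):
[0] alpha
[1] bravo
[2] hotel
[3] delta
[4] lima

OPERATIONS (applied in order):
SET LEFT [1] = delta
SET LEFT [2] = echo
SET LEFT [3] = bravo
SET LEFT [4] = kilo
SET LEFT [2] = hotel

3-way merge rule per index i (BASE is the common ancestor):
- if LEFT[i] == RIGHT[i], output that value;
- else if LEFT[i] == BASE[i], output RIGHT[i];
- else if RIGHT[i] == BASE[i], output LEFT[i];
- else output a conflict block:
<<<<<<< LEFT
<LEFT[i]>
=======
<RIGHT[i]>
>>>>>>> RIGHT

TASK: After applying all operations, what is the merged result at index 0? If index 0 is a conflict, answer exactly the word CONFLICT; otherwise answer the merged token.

Answer: alpha

Derivation:
Final LEFT:  [alpha, delta, hotel, bravo, kilo]
Final RIGHT: [alpha, bravo, hotel, delta, lima]
i=0: L=alpha R=alpha -> agree -> alpha
i=1: L=delta, R=bravo=BASE -> take LEFT -> delta
i=2: L=hotel R=hotel -> agree -> hotel
i=3: L=bravo, R=delta=BASE -> take LEFT -> bravo
i=4: L=kilo, R=lima=BASE -> take LEFT -> kilo
Index 0 -> alpha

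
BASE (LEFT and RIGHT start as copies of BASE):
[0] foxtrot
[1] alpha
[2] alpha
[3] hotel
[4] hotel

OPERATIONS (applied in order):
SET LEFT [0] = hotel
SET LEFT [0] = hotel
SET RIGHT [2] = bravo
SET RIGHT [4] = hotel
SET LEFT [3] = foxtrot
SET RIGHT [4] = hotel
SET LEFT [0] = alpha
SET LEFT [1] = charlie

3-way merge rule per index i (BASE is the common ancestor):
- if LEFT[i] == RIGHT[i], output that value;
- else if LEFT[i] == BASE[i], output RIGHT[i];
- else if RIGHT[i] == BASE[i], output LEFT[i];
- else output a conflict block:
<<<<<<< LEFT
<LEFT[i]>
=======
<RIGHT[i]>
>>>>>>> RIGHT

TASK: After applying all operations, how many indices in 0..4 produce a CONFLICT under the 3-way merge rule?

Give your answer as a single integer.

Answer: 0

Derivation:
Final LEFT:  [alpha, charlie, alpha, foxtrot, hotel]
Final RIGHT: [foxtrot, alpha, bravo, hotel, hotel]
i=0: L=alpha, R=foxtrot=BASE -> take LEFT -> alpha
i=1: L=charlie, R=alpha=BASE -> take LEFT -> charlie
i=2: L=alpha=BASE, R=bravo -> take RIGHT -> bravo
i=3: L=foxtrot, R=hotel=BASE -> take LEFT -> foxtrot
i=4: L=hotel R=hotel -> agree -> hotel
Conflict count: 0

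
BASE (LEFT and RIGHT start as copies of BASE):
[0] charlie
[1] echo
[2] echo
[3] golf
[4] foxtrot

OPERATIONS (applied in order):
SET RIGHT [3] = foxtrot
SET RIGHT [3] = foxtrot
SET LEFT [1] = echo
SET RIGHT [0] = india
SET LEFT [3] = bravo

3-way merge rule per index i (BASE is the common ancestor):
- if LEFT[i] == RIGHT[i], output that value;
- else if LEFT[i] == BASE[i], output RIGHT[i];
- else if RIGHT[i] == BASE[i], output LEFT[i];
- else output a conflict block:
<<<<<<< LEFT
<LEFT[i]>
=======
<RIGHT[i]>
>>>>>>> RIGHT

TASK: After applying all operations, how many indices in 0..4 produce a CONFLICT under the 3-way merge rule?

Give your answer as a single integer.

Answer: 1

Derivation:
Final LEFT:  [charlie, echo, echo, bravo, foxtrot]
Final RIGHT: [india, echo, echo, foxtrot, foxtrot]
i=0: L=charlie=BASE, R=india -> take RIGHT -> india
i=1: L=echo R=echo -> agree -> echo
i=2: L=echo R=echo -> agree -> echo
i=3: BASE=golf L=bravo R=foxtrot all differ -> CONFLICT
i=4: L=foxtrot R=foxtrot -> agree -> foxtrot
Conflict count: 1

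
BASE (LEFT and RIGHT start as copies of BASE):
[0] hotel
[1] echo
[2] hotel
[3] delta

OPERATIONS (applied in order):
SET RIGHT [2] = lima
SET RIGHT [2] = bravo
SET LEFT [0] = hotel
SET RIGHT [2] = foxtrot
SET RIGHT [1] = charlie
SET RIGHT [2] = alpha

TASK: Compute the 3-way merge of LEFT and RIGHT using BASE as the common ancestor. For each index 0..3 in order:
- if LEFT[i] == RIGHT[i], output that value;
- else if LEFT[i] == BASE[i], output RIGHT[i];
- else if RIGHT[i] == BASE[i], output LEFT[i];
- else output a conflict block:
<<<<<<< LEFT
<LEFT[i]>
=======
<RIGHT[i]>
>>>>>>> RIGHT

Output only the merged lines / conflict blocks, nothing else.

Final LEFT:  [hotel, echo, hotel, delta]
Final RIGHT: [hotel, charlie, alpha, delta]
i=0: L=hotel R=hotel -> agree -> hotel
i=1: L=echo=BASE, R=charlie -> take RIGHT -> charlie
i=2: L=hotel=BASE, R=alpha -> take RIGHT -> alpha
i=3: L=delta R=delta -> agree -> delta

Answer: hotel
charlie
alpha
delta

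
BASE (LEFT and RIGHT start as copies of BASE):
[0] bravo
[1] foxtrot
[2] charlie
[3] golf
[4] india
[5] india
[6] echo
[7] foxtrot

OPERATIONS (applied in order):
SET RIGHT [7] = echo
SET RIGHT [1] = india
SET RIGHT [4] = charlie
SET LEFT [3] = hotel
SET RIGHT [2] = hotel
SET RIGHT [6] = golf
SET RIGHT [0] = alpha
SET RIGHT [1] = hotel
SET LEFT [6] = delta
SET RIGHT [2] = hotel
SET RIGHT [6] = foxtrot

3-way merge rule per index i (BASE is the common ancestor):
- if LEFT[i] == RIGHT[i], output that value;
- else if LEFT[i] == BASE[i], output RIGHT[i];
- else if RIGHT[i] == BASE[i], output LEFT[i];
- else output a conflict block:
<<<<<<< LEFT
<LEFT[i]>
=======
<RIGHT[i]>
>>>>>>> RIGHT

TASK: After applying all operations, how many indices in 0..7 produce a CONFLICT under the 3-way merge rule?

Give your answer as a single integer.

Answer: 1

Derivation:
Final LEFT:  [bravo, foxtrot, charlie, hotel, india, india, delta, foxtrot]
Final RIGHT: [alpha, hotel, hotel, golf, charlie, india, foxtrot, echo]
i=0: L=bravo=BASE, R=alpha -> take RIGHT -> alpha
i=1: L=foxtrot=BASE, R=hotel -> take RIGHT -> hotel
i=2: L=charlie=BASE, R=hotel -> take RIGHT -> hotel
i=3: L=hotel, R=golf=BASE -> take LEFT -> hotel
i=4: L=india=BASE, R=charlie -> take RIGHT -> charlie
i=5: L=india R=india -> agree -> india
i=6: BASE=echo L=delta R=foxtrot all differ -> CONFLICT
i=7: L=foxtrot=BASE, R=echo -> take RIGHT -> echo
Conflict count: 1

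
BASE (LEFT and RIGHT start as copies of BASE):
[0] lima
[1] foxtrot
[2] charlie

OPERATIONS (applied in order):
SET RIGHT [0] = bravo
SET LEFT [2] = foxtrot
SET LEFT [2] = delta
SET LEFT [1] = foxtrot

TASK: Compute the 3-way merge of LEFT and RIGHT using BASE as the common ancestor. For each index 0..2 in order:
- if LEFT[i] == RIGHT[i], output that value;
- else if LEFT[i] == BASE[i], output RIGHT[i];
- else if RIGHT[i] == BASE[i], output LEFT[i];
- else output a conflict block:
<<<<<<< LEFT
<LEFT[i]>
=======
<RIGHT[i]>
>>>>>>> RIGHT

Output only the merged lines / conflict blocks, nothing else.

Final LEFT:  [lima, foxtrot, delta]
Final RIGHT: [bravo, foxtrot, charlie]
i=0: L=lima=BASE, R=bravo -> take RIGHT -> bravo
i=1: L=foxtrot R=foxtrot -> agree -> foxtrot
i=2: L=delta, R=charlie=BASE -> take LEFT -> delta

Answer: bravo
foxtrot
delta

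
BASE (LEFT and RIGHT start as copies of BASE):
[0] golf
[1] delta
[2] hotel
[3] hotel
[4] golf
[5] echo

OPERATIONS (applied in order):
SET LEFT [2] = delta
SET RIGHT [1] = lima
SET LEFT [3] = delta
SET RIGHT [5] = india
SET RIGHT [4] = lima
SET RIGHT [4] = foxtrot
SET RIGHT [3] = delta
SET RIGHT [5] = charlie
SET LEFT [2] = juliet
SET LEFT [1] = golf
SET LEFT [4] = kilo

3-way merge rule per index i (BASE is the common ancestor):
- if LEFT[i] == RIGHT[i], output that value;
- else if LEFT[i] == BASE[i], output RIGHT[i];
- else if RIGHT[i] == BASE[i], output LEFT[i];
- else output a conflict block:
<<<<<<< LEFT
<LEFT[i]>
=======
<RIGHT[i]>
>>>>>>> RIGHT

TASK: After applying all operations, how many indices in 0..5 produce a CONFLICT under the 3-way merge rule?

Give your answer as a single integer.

Answer: 2

Derivation:
Final LEFT:  [golf, golf, juliet, delta, kilo, echo]
Final RIGHT: [golf, lima, hotel, delta, foxtrot, charlie]
i=0: L=golf R=golf -> agree -> golf
i=1: BASE=delta L=golf R=lima all differ -> CONFLICT
i=2: L=juliet, R=hotel=BASE -> take LEFT -> juliet
i=3: L=delta R=delta -> agree -> delta
i=4: BASE=golf L=kilo R=foxtrot all differ -> CONFLICT
i=5: L=echo=BASE, R=charlie -> take RIGHT -> charlie
Conflict count: 2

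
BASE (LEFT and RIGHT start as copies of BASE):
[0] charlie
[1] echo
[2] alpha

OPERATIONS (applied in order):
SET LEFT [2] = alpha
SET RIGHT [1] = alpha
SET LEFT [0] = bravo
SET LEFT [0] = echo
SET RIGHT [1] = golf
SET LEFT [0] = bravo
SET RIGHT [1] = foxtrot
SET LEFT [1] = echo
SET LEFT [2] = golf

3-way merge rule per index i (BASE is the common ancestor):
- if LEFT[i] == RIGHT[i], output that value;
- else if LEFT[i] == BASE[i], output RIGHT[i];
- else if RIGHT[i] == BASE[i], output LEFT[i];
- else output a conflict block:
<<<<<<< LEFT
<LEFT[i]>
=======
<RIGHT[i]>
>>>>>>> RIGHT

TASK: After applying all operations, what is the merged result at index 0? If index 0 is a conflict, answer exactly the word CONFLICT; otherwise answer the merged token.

Answer: bravo

Derivation:
Final LEFT:  [bravo, echo, golf]
Final RIGHT: [charlie, foxtrot, alpha]
i=0: L=bravo, R=charlie=BASE -> take LEFT -> bravo
i=1: L=echo=BASE, R=foxtrot -> take RIGHT -> foxtrot
i=2: L=golf, R=alpha=BASE -> take LEFT -> golf
Index 0 -> bravo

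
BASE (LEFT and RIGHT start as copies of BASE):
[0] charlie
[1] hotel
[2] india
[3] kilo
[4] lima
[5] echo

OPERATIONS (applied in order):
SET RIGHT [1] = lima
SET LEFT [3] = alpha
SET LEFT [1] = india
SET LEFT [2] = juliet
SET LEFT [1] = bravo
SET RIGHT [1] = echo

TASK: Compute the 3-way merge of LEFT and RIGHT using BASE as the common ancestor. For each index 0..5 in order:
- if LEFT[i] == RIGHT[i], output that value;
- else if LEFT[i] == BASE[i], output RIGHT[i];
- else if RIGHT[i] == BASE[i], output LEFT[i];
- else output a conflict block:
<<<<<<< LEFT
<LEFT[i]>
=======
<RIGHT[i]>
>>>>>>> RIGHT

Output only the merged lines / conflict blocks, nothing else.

Answer: charlie
<<<<<<< LEFT
bravo
=======
echo
>>>>>>> RIGHT
juliet
alpha
lima
echo

Derivation:
Final LEFT:  [charlie, bravo, juliet, alpha, lima, echo]
Final RIGHT: [charlie, echo, india, kilo, lima, echo]
i=0: L=charlie R=charlie -> agree -> charlie
i=1: BASE=hotel L=bravo R=echo all differ -> CONFLICT
i=2: L=juliet, R=india=BASE -> take LEFT -> juliet
i=3: L=alpha, R=kilo=BASE -> take LEFT -> alpha
i=4: L=lima R=lima -> agree -> lima
i=5: L=echo R=echo -> agree -> echo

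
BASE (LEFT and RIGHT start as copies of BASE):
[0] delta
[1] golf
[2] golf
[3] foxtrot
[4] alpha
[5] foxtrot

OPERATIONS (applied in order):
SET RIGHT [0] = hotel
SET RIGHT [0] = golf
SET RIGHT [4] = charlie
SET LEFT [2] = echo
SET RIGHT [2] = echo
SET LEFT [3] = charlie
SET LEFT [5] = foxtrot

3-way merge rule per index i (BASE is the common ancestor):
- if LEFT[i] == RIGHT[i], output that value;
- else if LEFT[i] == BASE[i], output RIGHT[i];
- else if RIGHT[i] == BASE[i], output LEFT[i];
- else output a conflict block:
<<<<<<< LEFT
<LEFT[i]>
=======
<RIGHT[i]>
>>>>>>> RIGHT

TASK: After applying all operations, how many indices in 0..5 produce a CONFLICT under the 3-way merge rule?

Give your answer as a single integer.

Answer: 0

Derivation:
Final LEFT:  [delta, golf, echo, charlie, alpha, foxtrot]
Final RIGHT: [golf, golf, echo, foxtrot, charlie, foxtrot]
i=0: L=delta=BASE, R=golf -> take RIGHT -> golf
i=1: L=golf R=golf -> agree -> golf
i=2: L=echo R=echo -> agree -> echo
i=3: L=charlie, R=foxtrot=BASE -> take LEFT -> charlie
i=4: L=alpha=BASE, R=charlie -> take RIGHT -> charlie
i=5: L=foxtrot R=foxtrot -> agree -> foxtrot
Conflict count: 0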